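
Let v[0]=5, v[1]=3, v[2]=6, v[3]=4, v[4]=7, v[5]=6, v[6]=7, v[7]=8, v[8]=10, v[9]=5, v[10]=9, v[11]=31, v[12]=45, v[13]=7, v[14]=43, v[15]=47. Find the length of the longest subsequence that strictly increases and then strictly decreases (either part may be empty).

inc[i] = longest strictly increasing subsequence ending at i; dec[i] = longest strictly decreasing subsequence starting at i:
i:      0  1  2  3  4  5  6  7  8  9 10 11 12 13 14 15
v[i]:   5  3  6  4  7  6  7  8 10  5  9 31 45  7 43 47
inc:    1  1  2  2  3  3  4  5  6  3  6  7  8  4  8  9
dec:    2  1  2  1  3  2  2  2  3  1  2  2  2  1  1  1
Best peak at i=12 (value 45): inc=8, dec=2, length 8+2−1 = 9.

9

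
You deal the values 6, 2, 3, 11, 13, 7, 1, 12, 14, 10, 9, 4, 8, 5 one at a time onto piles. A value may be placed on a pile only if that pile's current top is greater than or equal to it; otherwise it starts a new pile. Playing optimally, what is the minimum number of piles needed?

5

The minimum number of non-increasing subsequences covering a sequence equals the length of its longest strictly increasing subsequence.
LIS length is 5 (e.g. 2, 3, 11, 13, 14), so 5 piles are needed.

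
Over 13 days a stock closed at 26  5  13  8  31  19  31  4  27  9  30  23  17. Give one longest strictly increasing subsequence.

Patience tails give the LIS length; then backtrack through the dp parents:
26 → extends → [26]
5 → replaces 26 → [5]
13 → extends → [5, 13]
8 → replaces 13 → [5, 8]
31 → extends → [5, 8, 31]
19 → replaces 31 → [5, 8, 19]
31 → extends → [5, 8, 19, 31]
4 → replaces 5 → [4, 8, 19, 31]
27 → replaces 31 → [4, 8, 19, 27]
9 → replaces 19 → [4, 8, 9, 27]
30 → extends → [4, 8, 9, 27, 30]
23 → replaces 27 → [4, 8, 9, 23, 30]
17 → replaces 23 → [4, 8, 9, 17, 30]
Length 5; one witness is 5, 13, 19, 27, 30.

5, 13, 19, 27, 30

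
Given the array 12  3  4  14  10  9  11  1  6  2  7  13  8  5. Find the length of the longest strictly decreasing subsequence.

5

Let dp[i] be the longest strictly decreasing subsequence ending at i:
i:      1  2  3  4  5  6  7  8  9 10 11 12 13 14
a[i]:  12  3  4 14 10  9 11  1  6  2  7 13  8  5
dp:     1  2  2  1  2  3  2  4  4  5  4  2  4  5
Maximum is 5.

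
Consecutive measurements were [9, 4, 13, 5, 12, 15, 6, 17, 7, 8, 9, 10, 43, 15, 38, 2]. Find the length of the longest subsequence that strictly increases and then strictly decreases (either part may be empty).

10

inc[i] = longest strictly increasing subsequence ending at i; dec[i] = longest strictly decreasing subsequence starting at i:
i:      1  2  3  4  5  6  7  8  9 10 11 12 13 14 15 16
a[i]:   9  4 13  5 12 15  6 17  7  8  9 10 43 15 38  2
inc:    1  1  2  2  3  4  3  5  4  5  6  7  8  8  9  1
dec:    3  2  4  2  3  3  2  3  2  2  2  2  3  2  2  1
Best peak at i=13 (value 43): inc=8, dec=3, length 8+3−1 = 10.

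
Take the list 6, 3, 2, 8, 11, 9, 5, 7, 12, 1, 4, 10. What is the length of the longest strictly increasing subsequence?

4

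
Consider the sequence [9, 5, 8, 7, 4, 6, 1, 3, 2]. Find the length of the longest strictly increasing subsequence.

Let dp[i] be the length of the longest such subsequence ending at index i:
i:     1 2 3 4 5 6 7 8 9
a[i]:  9 5 8 7 4 6 1 3 2
dp:    1 1 2 2 1 2 1 2 2
Maximum dp value is 2.

2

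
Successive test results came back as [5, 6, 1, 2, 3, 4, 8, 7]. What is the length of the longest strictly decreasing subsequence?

Negate each value so 'decreasing' becomes 'increasing', then run patience tails on the negated sequence:
-5 → extends → [-5]
-6 → replaces -5 → [-6]
-1 → extends → [-6, -1]
-2 → replaces -1 → [-6, -2]
-3 → replaces -2 → [-6, -3]
-4 → replaces -3 → [-6, -4]
-8 → replaces -6 → [-8, -4]
-7 → replaces -4 → [-8, -7]
Two tails, so the longest strictly decreasing subsequence of the original has length 2.

2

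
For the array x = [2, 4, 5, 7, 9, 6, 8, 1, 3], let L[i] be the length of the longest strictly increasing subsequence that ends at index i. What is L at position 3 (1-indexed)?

dp[i] = 1 + max{dp[j] : j<i, x[j]<x[i]} (or 1 if no such j):
i:     1 2 3 4 5 6 7 8 9
x[i]:  2 4 5 7 9 6 8 1 3
dp:    1 2 3 4 5 4 5 1 2
At index 3 the value is 3.

3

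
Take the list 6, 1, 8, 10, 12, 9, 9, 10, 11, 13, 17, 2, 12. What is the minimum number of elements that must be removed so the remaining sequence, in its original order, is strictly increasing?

6

Fewest deletions = n − (longest strictly increasing subsequence).
Patience tails:
6 → extends → [6]
1 → replaces 6 → [1]
8 → extends → [1, 8]
10 → extends → [1, 8, 10]
12 → extends → [1, 8, 10, 12]
9 → replaces 10 → [1, 8, 9, 12]
9 → already a tail → [1, 8, 9, 12]
10 → replaces 12 → [1, 8, 9, 10]
11 → extends → [1, 8, 9, 10, 11]
13 → extends → [1, 8, 9, 10, 11, 13]
17 → extends → [1, 8, 9, 10, 11, 13, 17]
2 → replaces 8 → [1, 2, 9, 10, 11, 13, 17]
12 → replaces 13 → [1, 2, 9, 10, 11, 12, 17]
Longest strictly increasing subsequence has length 7, so deletions = 13 − 7 = 6.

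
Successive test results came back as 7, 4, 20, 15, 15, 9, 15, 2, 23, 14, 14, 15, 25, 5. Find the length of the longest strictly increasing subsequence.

Track the smallest tail for each achievable length (strict):
7 → extends → [7]
4 → replaces 7 → [4]
20 → extends → [4, 20]
15 → replaces 20 → [4, 15]
15 → already a tail → [4, 15]
9 → replaces 15 → [4, 9]
15 → extends → [4, 9, 15]
2 → replaces 4 → [2, 9, 15]
23 → extends → [2, 9, 15, 23]
14 → replaces 15 → [2, 9, 14, 23]
14 → already a tail → [2, 9, 14, 23]
15 → replaces 23 → [2, 9, 14, 15]
25 → extends → [2, 9, 14, 15, 25]
5 → replaces 9 → [2, 5, 14, 15, 25]
Five tails, so the longest strictly increasing subsequence has length 5 (e.g. 7, 9, 15, 23, 25).

5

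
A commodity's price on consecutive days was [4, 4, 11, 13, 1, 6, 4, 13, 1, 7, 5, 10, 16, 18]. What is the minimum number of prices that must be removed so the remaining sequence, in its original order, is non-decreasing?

7

Fewest deletions = n − (longest non-decreasing subsequence).
Patience tails:
4 → extends → [4]
4 → extends → [4, 4]
11 → extends → [4, 4, 11]
13 → extends → [4, 4, 11, 13]
1 → replaces 4 → [1, 4, 11, 13]
6 → replaces 11 → [1, 4, 6, 13]
4 → replaces 6 → [1, 4, 4, 13]
13 → extends → [1, 4, 4, 13, 13]
1 → replaces 4 → [1, 1, 4, 13, 13]
7 → replaces 13 → [1, 1, 4, 7, 13]
5 → replaces 7 → [1, 1, 4, 5, 13]
10 → replaces 13 → [1, 1, 4, 5, 10]
16 → extends → [1, 1, 4, 5, 10, 16]
18 → extends → [1, 1, 4, 5, 10, 16, 18]
Longest non-decreasing subsequence has length 7, so deletions = 14 − 7 = 7.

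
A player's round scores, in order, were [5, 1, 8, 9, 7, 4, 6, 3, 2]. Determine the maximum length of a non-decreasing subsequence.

Let dp[i] be the length of the longest such subsequence ending at index i:
i:     1 2 3 4 5 6 7 8 9
a[i]:  5 1 8 9 7 4 6 3 2
dp:    1 1 2 3 2 2 3 2 2
Maximum dp value is 3.

3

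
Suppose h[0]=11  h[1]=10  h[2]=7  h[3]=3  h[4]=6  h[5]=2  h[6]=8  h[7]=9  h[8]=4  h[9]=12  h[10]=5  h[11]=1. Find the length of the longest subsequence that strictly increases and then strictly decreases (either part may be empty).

7

inc[i] = longest strictly increasing subsequence ending at i; dec[i] = longest strictly decreasing subsequence starting at i:
i:      0  1  2  3  4  5  6  7  8  9 10 11
h[i]:  11 10  7  3  6  2  8  9  4 12  5  1
inc:    1  1  1  1  2  1  3  4  2  5  3  1
dec:    6  5  4  3  3  2  3  3  2  3  2  1
Best peak at i=9 (value 12): inc=5, dec=3, length 5+3−1 = 7.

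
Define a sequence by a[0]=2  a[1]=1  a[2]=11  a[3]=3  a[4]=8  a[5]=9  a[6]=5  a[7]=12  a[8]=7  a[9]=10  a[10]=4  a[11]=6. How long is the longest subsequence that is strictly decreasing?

4

Negate each value so 'decreasing' becomes 'increasing', then run patience tails on the negated sequence:
-2 → extends → [-2]
-1 → extends → [-2, -1]
-11 → replaces -2 → [-11, -1]
-3 → replaces -1 → [-11, -3]
-8 → replaces -3 → [-11, -8]
-9 → replaces -8 → [-11, -9]
-5 → extends → [-11, -9, -5]
-12 → replaces -11 → [-12, -9, -5]
-7 → replaces -5 → [-12, -9, -7]
-10 → replaces -9 → [-12, -10, -7]
-4 → extends → [-12, -10, -7, -4]
-6 → replaces -4 → [-12, -10, -7, -6]
Four tails, so the longest strictly decreasing subsequence of the original has length 4.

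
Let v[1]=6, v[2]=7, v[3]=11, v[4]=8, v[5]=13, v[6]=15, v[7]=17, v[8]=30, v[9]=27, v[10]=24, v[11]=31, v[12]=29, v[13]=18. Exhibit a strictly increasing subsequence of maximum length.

Patience tails give the LIS length; then backtrack through the dp parents:
6 → extends → [6]
7 → extends → [6, 7]
11 → extends → [6, 7, 11]
8 → replaces 11 → [6, 7, 8]
13 → extends → [6, 7, 8, 13]
15 → extends → [6, 7, 8, 13, 15]
17 → extends → [6, 7, 8, 13, 15, 17]
30 → extends → [6, 7, 8, 13, 15, 17, 30]
27 → replaces 30 → [6, 7, 8, 13, 15, 17, 27]
24 → replaces 27 → [6, 7, 8, 13, 15, 17, 24]
31 → extends → [6, 7, 8, 13, 15, 17, 24, 31]
29 → replaces 31 → [6, 7, 8, 13, 15, 17, 24, 29]
18 → replaces 24 → [6, 7, 8, 13, 15, 17, 18, 29]
Length 8; one witness is 6, 7, 11, 13, 15, 17, 30, 31.

6, 7, 11, 13, 15, 17, 30, 31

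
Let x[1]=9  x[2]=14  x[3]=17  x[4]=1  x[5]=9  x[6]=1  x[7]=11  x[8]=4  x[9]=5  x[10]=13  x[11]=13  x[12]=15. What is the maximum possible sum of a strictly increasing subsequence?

49

Let S[i] be the best sum of a strictly increasing subsequence ending at i:
i:      1  2  3  4  5  6  7  8  9 10 11 12
x[i]:   9 14 17  1  9  1 11  4  5 13 13 15
S:      9 23 40  1 10  1 21  5 10 34 34 49
Maximum is 49 (e.g. 1 + 9 + 11 + 13 + 15).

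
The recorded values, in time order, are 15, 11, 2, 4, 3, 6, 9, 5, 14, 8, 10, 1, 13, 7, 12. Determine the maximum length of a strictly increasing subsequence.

6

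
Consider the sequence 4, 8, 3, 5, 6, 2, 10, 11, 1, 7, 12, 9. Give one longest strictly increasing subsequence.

4, 5, 6, 10, 11, 12

Patience tails give the LIS length; then backtrack through the dp parents:
4 → extends → [4]
8 → extends → [4, 8]
3 → replaces 4 → [3, 8]
5 → replaces 8 → [3, 5]
6 → extends → [3, 5, 6]
2 → replaces 3 → [2, 5, 6]
10 → extends → [2, 5, 6, 10]
11 → extends → [2, 5, 6, 10, 11]
1 → replaces 2 → [1, 5, 6, 10, 11]
7 → replaces 10 → [1, 5, 6, 7, 11]
12 → extends → [1, 5, 6, 7, 11, 12]
9 → replaces 11 → [1, 5, 6, 7, 9, 12]
Length 6; one witness is 4, 5, 6, 10, 11, 12.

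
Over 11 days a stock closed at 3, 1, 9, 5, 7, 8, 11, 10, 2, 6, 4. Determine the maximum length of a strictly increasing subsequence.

5

Track the smallest tail for each achievable length (strict):
3 → extends → [3]
1 → replaces 3 → [1]
9 → extends → [1, 9]
5 → replaces 9 → [1, 5]
7 → extends → [1, 5, 7]
8 → extends → [1, 5, 7, 8]
11 → extends → [1, 5, 7, 8, 11]
10 → replaces 11 → [1, 5, 7, 8, 10]
2 → replaces 5 → [1, 2, 7, 8, 10]
6 → replaces 7 → [1, 2, 6, 8, 10]
4 → replaces 6 → [1, 2, 4, 8, 10]
Five tails, so the longest strictly increasing subsequence has length 5 (e.g. 3, 5, 7, 8, 11).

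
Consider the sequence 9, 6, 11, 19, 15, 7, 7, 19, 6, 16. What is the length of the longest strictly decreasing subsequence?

Let dp[i] be the longest strictly decreasing subsequence ending at i:
i:      1  2  3  4  5  6  7  8  9 10
a[i]:   9  6 11 19 15  7  7 19  6 16
dp:     1  2  1  1  2  3  3  1  4  2
Maximum is 4.

4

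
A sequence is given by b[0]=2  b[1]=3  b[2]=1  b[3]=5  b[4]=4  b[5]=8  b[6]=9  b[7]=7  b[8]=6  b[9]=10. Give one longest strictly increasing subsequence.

2, 3, 5, 8, 9, 10

Patience tails give the LIS length; then backtrack through the dp parents:
2 → extends → [2]
3 → extends → [2, 3]
1 → replaces 2 → [1, 3]
5 → extends → [1, 3, 5]
4 → replaces 5 → [1, 3, 4]
8 → extends → [1, 3, 4, 8]
9 → extends → [1, 3, 4, 8, 9]
7 → replaces 8 → [1, 3, 4, 7, 9]
6 → replaces 7 → [1, 3, 4, 6, 9]
10 → extends → [1, 3, 4, 6, 9, 10]
Length 6; one witness is 2, 3, 5, 8, 9, 10.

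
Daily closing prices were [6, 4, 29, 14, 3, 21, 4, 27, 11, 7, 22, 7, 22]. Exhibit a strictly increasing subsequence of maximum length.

6, 14, 21, 27

Patience tails give the LIS length; then backtrack through the dp parents:
6 → extends → [6]
4 → replaces 6 → [4]
29 → extends → [4, 29]
14 → replaces 29 → [4, 14]
3 → replaces 4 → [3, 14]
21 → extends → [3, 14, 21]
4 → replaces 14 → [3, 4, 21]
27 → extends → [3, 4, 21, 27]
11 → replaces 21 → [3, 4, 11, 27]
7 → replaces 11 → [3, 4, 7, 27]
22 → replaces 27 → [3, 4, 7, 22]
7 → already a tail → [3, 4, 7, 22]
22 → already a tail → [3, 4, 7, 22]
Length 4; one witness is 6, 14, 21, 27.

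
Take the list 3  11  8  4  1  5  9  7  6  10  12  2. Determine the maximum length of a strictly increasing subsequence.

6

Track the smallest tail for each achievable length (strict):
3 → extends → [3]
11 → extends → [3, 11]
8 → replaces 11 → [3, 8]
4 → replaces 8 → [3, 4]
1 → replaces 3 → [1, 4]
5 → extends → [1, 4, 5]
9 → extends → [1, 4, 5, 9]
7 → replaces 9 → [1, 4, 5, 7]
6 → replaces 7 → [1, 4, 5, 6]
10 → extends → [1, 4, 5, 6, 10]
12 → extends → [1, 4, 5, 6, 10, 12]
2 → replaces 4 → [1, 2, 5, 6, 10, 12]
Six tails, so the longest strictly increasing subsequence has length 6 (e.g. 3, 4, 5, 9, 10, 12).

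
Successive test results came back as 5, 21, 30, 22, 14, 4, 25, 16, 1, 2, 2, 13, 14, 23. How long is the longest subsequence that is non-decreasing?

6

Let dp[i] be the length of the longest such subsequence ending at index i:
i:      1  2  3  4  5  6  7  8  9 10 11 12 13 14
a[i]:   5 21 30 22 14  4 25 16  1  2  2 13 14 23
dp:     1  2  3  3  2  1  4  3  1  2  3  4  5  6
Maximum dp value is 6.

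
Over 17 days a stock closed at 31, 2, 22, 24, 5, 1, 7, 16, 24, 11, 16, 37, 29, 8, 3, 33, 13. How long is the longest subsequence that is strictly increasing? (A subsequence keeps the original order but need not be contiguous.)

Track the smallest tail for each achievable length (strict):
31 → extends → [31]
2 → replaces 31 → [2]
22 → extends → [2, 22]
24 → extends → [2, 22, 24]
5 → replaces 22 → [2, 5, 24]
1 → replaces 2 → [1, 5, 24]
7 → replaces 24 → [1, 5, 7]
16 → extends → [1, 5, 7, 16]
24 → extends → [1, 5, 7, 16, 24]
11 → replaces 16 → [1, 5, 7, 11, 24]
16 → replaces 24 → [1, 5, 7, 11, 16]
37 → extends → [1, 5, 7, 11, 16, 37]
29 → replaces 37 → [1, 5, 7, 11, 16, 29]
8 → replaces 11 → [1, 5, 7, 8, 16, 29]
3 → replaces 5 → [1, 3, 7, 8, 16, 29]
33 → extends → [1, 3, 7, 8, 16, 29, 33]
13 → replaces 16 → [1, 3, 7, 8, 13, 29, 33]
Seven tails, so the longest strictly increasing subsequence has length 7 (e.g. 2, 5, 7, 16, 24, 29, 33).

7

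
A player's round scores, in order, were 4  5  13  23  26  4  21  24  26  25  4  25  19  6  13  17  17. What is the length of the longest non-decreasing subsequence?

7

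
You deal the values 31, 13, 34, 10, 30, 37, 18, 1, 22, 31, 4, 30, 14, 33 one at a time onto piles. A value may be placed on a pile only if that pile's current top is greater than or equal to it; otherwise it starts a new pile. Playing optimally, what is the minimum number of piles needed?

5

Place each on the leftmost legal pile:
31 → new pile 1 (tops now [31])
13 → pile 1 (tops now [13])
34 → new pile 2 (tops now [13, 34])
10 → pile 1 (tops now [10, 34])
30 → pile 2 (tops now [10, 30])
37 → new pile 3 (tops now [10, 30, 37])
18 → pile 2 (tops now [10, 18, 37])
1 → pile 1 (tops now [1, 18, 37])
22 → pile 3 (tops now [1, 18, 22])
31 → new pile 4 (tops now [1, 18, 22, 31])
4 → pile 2 (tops now [1, 4, 22, 31])
30 → pile 4 (tops now [1, 4, 22, 30])
14 → pile 3 (tops now [1, 4, 14, 30])
33 → new pile 5 (tops now [1, 4, 14, 30, 33])
Five piles.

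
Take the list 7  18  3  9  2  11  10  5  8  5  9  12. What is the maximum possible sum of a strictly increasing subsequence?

Let S[i] be the best sum of a strictly increasing subsequence ending at i:
i:      1  2  3  4  5  6  7  8  9 10 11 12
a[i]:   7 18  3  9  2 11 10  5  8  5  9 12
S:      7 25  3 16  2 27 26  8 16  8 25 39
Maximum is 39 (e.g. 7 + 9 + 11 + 12).

39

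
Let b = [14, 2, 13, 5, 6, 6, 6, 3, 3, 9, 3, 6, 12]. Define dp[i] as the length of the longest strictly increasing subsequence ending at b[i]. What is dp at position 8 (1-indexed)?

2

dp[i] = 1 + max{dp[j] : j<i, b[j]<b[i]} (or 1 if no such j):
i:      1  2  3  4  5  6  7  8  9 10 11 12 13
b[i]:  14  2 13  5  6  6  6  3  3  9  3  6 12
dp:     1  1  2  2  3  3  3  2  2  4  2  3  5
At index 8 the value is 2.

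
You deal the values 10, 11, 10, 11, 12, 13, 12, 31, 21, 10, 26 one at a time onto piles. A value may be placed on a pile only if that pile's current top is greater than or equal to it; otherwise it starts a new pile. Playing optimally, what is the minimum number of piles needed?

6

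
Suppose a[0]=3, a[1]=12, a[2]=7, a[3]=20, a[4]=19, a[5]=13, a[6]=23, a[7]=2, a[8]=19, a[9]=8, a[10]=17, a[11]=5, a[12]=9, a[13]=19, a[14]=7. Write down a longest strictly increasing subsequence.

Patience tails give the LIS length; then backtrack through the dp parents:
3 → extends → [3]
12 → extends → [3, 12]
7 → replaces 12 → [3, 7]
20 → extends → [3, 7, 20]
19 → replaces 20 → [3, 7, 19]
13 → replaces 19 → [3, 7, 13]
23 → extends → [3, 7, 13, 23]
2 → replaces 3 → [2, 7, 13, 23]
19 → replaces 23 → [2, 7, 13, 19]
8 → replaces 13 → [2, 7, 8, 19]
17 → replaces 19 → [2, 7, 8, 17]
5 → replaces 7 → [2, 5, 8, 17]
9 → replaces 17 → [2, 5, 8, 9]
19 → extends → [2, 5, 8, 9, 19]
7 → replaces 8 → [2, 5, 7, 9, 19]
Length 5; one witness is 3, 12, 13, 17, 19.

3, 12, 13, 17, 19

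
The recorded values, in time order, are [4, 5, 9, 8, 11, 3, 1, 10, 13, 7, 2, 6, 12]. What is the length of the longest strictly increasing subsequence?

Let dp[i] be the length of the longest such subsequence ending at index i:
i:      1  2  3  4  5  6  7  8  9 10 11 12 13
a[i]:   4  5  9  8 11  3  1 10 13  7  2  6 12
dp:     1  2  3  3  4  1  1  4  5  3  2  3  5
Maximum dp value is 5.

5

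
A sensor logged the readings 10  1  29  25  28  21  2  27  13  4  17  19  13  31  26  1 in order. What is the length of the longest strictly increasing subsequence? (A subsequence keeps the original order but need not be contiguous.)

Let dp[i] be the length of the longest such subsequence ending at index i:
i:      1  2  3  4  5  6  7  8  9 10 11 12 13 14 15 16
a[i]:  10  1 29 25 28 21  2 27 13  4 17 19 13 31 26  1
dp:     1  1  2  2  3  2  2  3  3  3  4  5  4  6  6  1
Maximum dp value is 6.

6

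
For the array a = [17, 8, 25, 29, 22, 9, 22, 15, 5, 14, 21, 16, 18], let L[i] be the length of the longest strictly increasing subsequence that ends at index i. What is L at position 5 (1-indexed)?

2

dp[i] = 1 + max{dp[j] : j<i, a[j]<a[i]} (or 1 if no such j):
i:      1  2  3  4  5  6  7  8  9 10 11 12 13
a[i]:  17  8 25 29 22  9 22 15  5 14 21 16 18
dp:     1  1  2  3  2  2  3  3  1  3  4  4  5
At index 5 the value is 2.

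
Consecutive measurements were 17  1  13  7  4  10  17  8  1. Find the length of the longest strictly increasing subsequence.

4

Let dp[i] be the length of the longest such subsequence ending at index i:
i:      1  2  3  4  5  6  7  8  9
a[i]:  17  1 13  7  4 10 17  8  1
dp:     1  1  2  2  2  3  4  3  1
Maximum dp value is 4.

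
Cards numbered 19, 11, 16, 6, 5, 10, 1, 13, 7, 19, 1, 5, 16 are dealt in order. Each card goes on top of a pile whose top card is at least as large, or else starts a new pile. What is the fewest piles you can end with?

Place each on the leftmost legal pile:
19 → new pile 1 (tops now [19])
11 → pile 1 (tops now [11])
16 → new pile 2 (tops now [11, 16])
6 → pile 1 (tops now [6, 16])
5 → pile 1 (tops now [5, 16])
10 → pile 2 (tops now [5, 10])
1 → pile 1 (tops now [1, 10])
13 → new pile 3 (tops now [1, 10, 13])
7 → pile 2 (tops now [1, 7, 13])
19 → new pile 4 (tops now [1, 7, 13, 19])
1 → pile 1 (tops now [1, 7, 13, 19])
5 → pile 2 (tops now [1, 5, 13, 19])
16 → pile 4 (tops now [1, 5, 13, 16])
Four piles.

4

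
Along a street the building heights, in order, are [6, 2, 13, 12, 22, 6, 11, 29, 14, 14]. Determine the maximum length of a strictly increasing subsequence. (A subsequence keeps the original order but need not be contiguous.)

4

Track the smallest tail for each achievable length (strict):
6 → extends → [6]
2 → replaces 6 → [2]
13 → extends → [2, 13]
12 → replaces 13 → [2, 12]
22 → extends → [2, 12, 22]
6 → replaces 12 → [2, 6, 22]
11 → replaces 22 → [2, 6, 11]
29 → extends → [2, 6, 11, 29]
14 → replaces 29 → [2, 6, 11, 14]
14 → already a tail → [2, 6, 11, 14]
Four tails, so the longest strictly increasing subsequence has length 4 (e.g. 6, 13, 22, 29).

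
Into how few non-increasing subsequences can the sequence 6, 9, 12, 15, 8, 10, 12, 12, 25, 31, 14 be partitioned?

6

The minimum number of non-increasing subsequences covering a sequence equals the length of its longest strictly increasing subsequence.
LIS length is 6 (e.g. 6, 9, 12, 15, 25, 31), so 6 piles are needed.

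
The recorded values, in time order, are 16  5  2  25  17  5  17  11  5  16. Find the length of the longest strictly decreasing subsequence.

Negate each value so 'decreasing' becomes 'increasing', then run patience tails on the negated sequence:
-16 → extends → [-16]
-5 → extends → [-16, -5]
-2 → extends → [-16, -5, -2]
-25 → replaces -16 → [-25, -5, -2]
-17 → replaces -5 → [-25, -17, -2]
-5 → replaces -2 → [-25, -17, -5]
-17 → already a tail → [-25, -17, -5]
-11 → replaces -5 → [-25, -17, -11]
-5 → extends → [-25, -17, -11, -5]
-16 → replaces -11 → [-25, -17, -16, -5]
Four tails, so the longest strictly decreasing subsequence of the original has length 4.

4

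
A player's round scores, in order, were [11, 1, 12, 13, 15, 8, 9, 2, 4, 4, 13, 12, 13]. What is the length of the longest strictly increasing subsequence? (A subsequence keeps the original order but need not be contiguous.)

5

Let dp[i] be the length of the longest such subsequence ending at index i:
i:      1  2  3  4  5  6  7  8  9 10 11 12 13
a[i]:  11  1 12 13 15  8  9  2  4  4 13 12 13
dp:     1  1  2  3  4  2  3  2  3  3  4  4  5
Maximum dp value is 5.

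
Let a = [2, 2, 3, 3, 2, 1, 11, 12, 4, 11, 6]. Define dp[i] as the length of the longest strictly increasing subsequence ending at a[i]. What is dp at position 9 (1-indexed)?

dp[i] = 1 + max{dp[j] : j<i, a[j]<a[i]} (or 1 if no such j):
i:      1  2  3  4  5  6  7  8  9 10 11
a[i]:   2  2  3  3  2  1 11 12  4 11  6
dp:     1  1  2  2  1  1  3  4  3  4  4
At index 9 the value is 3.

3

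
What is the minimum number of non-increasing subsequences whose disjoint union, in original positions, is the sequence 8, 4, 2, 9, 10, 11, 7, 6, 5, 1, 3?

Place each on the leftmost legal pile:
8 → new pile 1 (tops now [8])
4 → pile 1 (tops now [4])
2 → pile 1 (tops now [2])
9 → new pile 2 (tops now [2, 9])
10 → new pile 3 (tops now [2, 9, 10])
11 → new pile 4 (tops now [2, 9, 10, 11])
7 → pile 2 (tops now [2, 7, 10, 11])
6 → pile 2 (tops now [2, 6, 10, 11])
5 → pile 2 (tops now [2, 5, 10, 11])
1 → pile 1 (tops now [1, 5, 10, 11])
3 → pile 2 (tops now [1, 3, 10, 11])
Four piles.

4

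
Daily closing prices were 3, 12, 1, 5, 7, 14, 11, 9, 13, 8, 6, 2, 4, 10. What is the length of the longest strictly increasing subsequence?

5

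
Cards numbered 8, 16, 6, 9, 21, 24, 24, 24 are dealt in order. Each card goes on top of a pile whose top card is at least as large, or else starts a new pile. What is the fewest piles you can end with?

4

Place each on the leftmost legal pile:
8 → new pile 1 (tops now [8])
16 → new pile 2 (tops now [8, 16])
6 → pile 1 (tops now [6, 16])
9 → pile 2 (tops now [6, 9])
21 → new pile 3 (tops now [6, 9, 21])
24 → new pile 4 (tops now [6, 9, 21, 24])
24 → pile 4 (tops now [6, 9, 21, 24])
24 → pile 4 (tops now [6, 9, 21, 24])
Four piles.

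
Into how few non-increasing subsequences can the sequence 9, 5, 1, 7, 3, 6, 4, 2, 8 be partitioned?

The minimum number of non-increasing subsequences covering a sequence equals the length of its longest strictly increasing subsequence.
LIS length is 4 (e.g. 1, 3, 6, 8), so 4 piles are needed.

4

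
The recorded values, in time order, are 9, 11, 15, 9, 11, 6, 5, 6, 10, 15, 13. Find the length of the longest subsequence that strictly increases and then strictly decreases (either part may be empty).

6

inc[i] = longest strictly increasing subsequence ending at i; dec[i] = longest strictly decreasing subsequence starting at i:
i:      1  2  3  4  5  6  7  8  9 10 11
a[i]:   9 11 15  9 11  6  5  6 10 15 13
inc:    1  2  3  1  2  1  1  2  3  4  4
dec:    3  4  4  3  3  2  1  1  1  2  1
Best peak at i=3 (value 15): inc=3, dec=4, length 3+4−1 = 6.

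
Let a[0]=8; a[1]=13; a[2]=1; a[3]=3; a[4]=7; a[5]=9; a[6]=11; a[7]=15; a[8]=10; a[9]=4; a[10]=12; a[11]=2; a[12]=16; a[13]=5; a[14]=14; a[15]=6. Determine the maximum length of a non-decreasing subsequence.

7

Track the smallest tail for each achievable length (allowing ties):
8 → extends → [8]
13 → extends → [8, 13]
1 → replaces 8 → [1, 13]
3 → replaces 13 → [1, 3]
7 → extends → [1, 3, 7]
9 → extends → [1, 3, 7, 9]
11 → extends → [1, 3, 7, 9, 11]
15 → extends → [1, 3, 7, 9, 11, 15]
10 → replaces 11 → [1, 3, 7, 9, 10, 15]
4 → replaces 7 → [1, 3, 4, 9, 10, 15]
12 → replaces 15 → [1, 3, 4, 9, 10, 12]
2 → replaces 3 → [1, 2, 4, 9, 10, 12]
16 → extends → [1, 2, 4, 9, 10, 12, 16]
5 → replaces 9 → [1, 2, 4, 5, 10, 12, 16]
14 → replaces 16 → [1, 2, 4, 5, 10, 12, 14]
6 → replaces 10 → [1, 2, 4, 5, 6, 12, 14]
Seven tails, so the longest non-decreasing subsequence has length 7 (e.g. 1, 3, 7, 9, 11, 15, 16).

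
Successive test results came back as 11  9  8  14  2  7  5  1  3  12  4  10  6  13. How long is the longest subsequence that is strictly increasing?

5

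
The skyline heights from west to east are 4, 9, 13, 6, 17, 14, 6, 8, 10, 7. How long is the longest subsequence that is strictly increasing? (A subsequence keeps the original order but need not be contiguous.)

4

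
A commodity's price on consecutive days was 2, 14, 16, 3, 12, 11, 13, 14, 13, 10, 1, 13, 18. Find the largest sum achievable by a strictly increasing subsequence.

62

Let S[i] be the best sum of a strictly increasing subsequence ending at i:
i:      1  2  3  4  5  6  7  8  9 10 11 12 13
a[i]:   2 14 16  3 12 11 13 14 13 10  1 13 18
S:      2 16 32  5 17 16 30 44 30 15  1 30 62
Maximum is 62 (e.g. 2 + 3 + 12 + 13 + 14 + 18).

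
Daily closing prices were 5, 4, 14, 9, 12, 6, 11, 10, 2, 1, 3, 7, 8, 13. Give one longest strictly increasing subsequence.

Patience tails give the LIS length; then backtrack through the dp parents:
5 → extends → [5]
4 → replaces 5 → [4]
14 → extends → [4, 14]
9 → replaces 14 → [4, 9]
12 → extends → [4, 9, 12]
6 → replaces 9 → [4, 6, 12]
11 → replaces 12 → [4, 6, 11]
10 → replaces 11 → [4, 6, 10]
2 → replaces 4 → [2, 6, 10]
1 → replaces 2 → [1, 6, 10]
3 → replaces 6 → [1, 3, 10]
7 → replaces 10 → [1, 3, 7]
8 → extends → [1, 3, 7, 8]
13 → extends → [1, 3, 7, 8, 13]
Length 5; one witness is 5, 6, 7, 8, 13.

5, 6, 7, 8, 13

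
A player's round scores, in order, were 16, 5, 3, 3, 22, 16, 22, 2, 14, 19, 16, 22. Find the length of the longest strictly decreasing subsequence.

4

Negate each value so 'decreasing' becomes 'increasing', then run patience tails on the negated sequence:
-16 → extends → [-16]
-5 → extends → [-16, -5]
-3 → extends → [-16, -5, -3]
-3 → already a tail → [-16, -5, -3]
-22 → replaces -16 → [-22, -5, -3]
-16 → replaces -5 → [-22, -16, -3]
-22 → already a tail → [-22, -16, -3]
-2 → extends → [-22, -16, -3, -2]
-14 → replaces -3 → [-22, -16, -14, -2]
-19 → replaces -16 → [-22, -19, -14, -2]
-16 → replaces -14 → [-22, -19, -16, -2]
-22 → already a tail → [-22, -19, -16, -2]
Four tails, so the longest strictly decreasing subsequence of the original has length 4.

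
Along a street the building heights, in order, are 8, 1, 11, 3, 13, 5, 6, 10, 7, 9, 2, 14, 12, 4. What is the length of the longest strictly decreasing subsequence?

4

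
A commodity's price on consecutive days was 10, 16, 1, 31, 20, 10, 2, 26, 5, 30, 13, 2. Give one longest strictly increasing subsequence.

Patience tails give the LIS length; then backtrack through the dp parents:
10 → extends → [10]
16 → extends → [10, 16]
1 → replaces 10 → [1, 16]
31 → extends → [1, 16, 31]
20 → replaces 31 → [1, 16, 20]
10 → replaces 16 → [1, 10, 20]
2 → replaces 10 → [1, 2, 20]
26 → extends → [1, 2, 20, 26]
5 → replaces 20 → [1, 2, 5, 26]
30 → extends → [1, 2, 5, 26, 30]
13 → replaces 26 → [1, 2, 5, 13, 30]
2 → already a tail → [1, 2, 5, 13, 30]
Length 5; one witness is 10, 16, 20, 26, 30.

10, 16, 20, 26, 30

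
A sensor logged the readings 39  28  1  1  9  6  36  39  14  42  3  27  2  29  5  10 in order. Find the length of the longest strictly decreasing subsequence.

6

Negate each value so 'decreasing' becomes 'increasing', then run patience tails on the negated sequence:
-39 → extends → [-39]
-28 → extends → [-39, -28]
-1 → extends → [-39, -28, -1]
-1 → already a tail → [-39, -28, -1]
-9 → replaces -1 → [-39, -28, -9]
-6 → extends → [-39, -28, -9, -6]
-36 → replaces -28 → [-39, -36, -9, -6]
-39 → already a tail → [-39, -36, -9, -6]
-14 → replaces -9 → [-39, -36, -14, -6]
-42 → replaces -39 → [-42, -36, -14, -6]
-3 → extends → [-42, -36, -14, -6, -3]
-27 → replaces -14 → [-42, -36, -27, -6, -3]
-2 → extends → [-42, -36, -27, -6, -3, -2]
-29 → replaces -27 → [-42, -36, -29, -6, -3, -2]
-5 → replaces -3 → [-42, -36, -29, -6, -5, -2]
-10 → replaces -6 → [-42, -36, -29, -10, -5, -2]
Six tails, so the longest strictly decreasing subsequence of the original has length 6.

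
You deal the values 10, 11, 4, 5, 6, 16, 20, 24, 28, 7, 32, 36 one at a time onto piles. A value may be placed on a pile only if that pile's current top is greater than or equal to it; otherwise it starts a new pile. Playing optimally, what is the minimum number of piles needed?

9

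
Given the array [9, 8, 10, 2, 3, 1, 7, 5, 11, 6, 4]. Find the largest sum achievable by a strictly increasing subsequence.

Let S[i] be the best sum of a strictly increasing subsequence ending at i:
i:      1  2  3  4  5  6  7  8  9 10 11
a[i]:   9  8 10  2  3  1  7  5 11  6  4
S:      9  8 19  2  5  1 12 10 30 16  9
Maximum is 30 (e.g. 9 + 10 + 11).

30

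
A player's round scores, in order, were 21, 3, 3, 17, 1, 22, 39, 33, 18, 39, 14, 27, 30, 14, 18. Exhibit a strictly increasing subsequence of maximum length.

3, 17, 22, 33, 39

Patience tails give the LIS length; then backtrack through the dp parents:
21 → extends → [21]
3 → replaces 21 → [3]
3 → already a tail → [3]
17 → extends → [3, 17]
1 → replaces 3 → [1, 17]
22 → extends → [1, 17, 22]
39 → extends → [1, 17, 22, 39]
33 → replaces 39 → [1, 17, 22, 33]
18 → replaces 22 → [1, 17, 18, 33]
39 → extends → [1, 17, 18, 33, 39]
14 → replaces 17 → [1, 14, 18, 33, 39]
27 → replaces 33 → [1, 14, 18, 27, 39]
30 → replaces 39 → [1, 14, 18, 27, 30]
14 → already a tail → [1, 14, 18, 27, 30]
18 → already a tail → [1, 14, 18, 27, 30]
Length 5; one witness is 3, 17, 22, 33, 39.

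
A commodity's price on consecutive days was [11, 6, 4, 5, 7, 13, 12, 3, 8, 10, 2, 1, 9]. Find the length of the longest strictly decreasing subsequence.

Let dp[i] be the longest strictly decreasing subsequence ending at i:
i:      1  2  3  4  5  6  7  8  9 10 11 12 13
a[i]:  11  6  4  5  7 13 12  3  8 10  2  1  9
dp:     1  2  3  3  2  1  2  4  3  3  5  6  4
Maximum is 6.

6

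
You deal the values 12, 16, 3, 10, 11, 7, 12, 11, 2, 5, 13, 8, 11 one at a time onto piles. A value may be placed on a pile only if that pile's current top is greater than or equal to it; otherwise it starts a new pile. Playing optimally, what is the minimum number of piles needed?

Place each on the leftmost legal pile:
12 → new pile 1 (tops now [12])
16 → new pile 2 (tops now [12, 16])
3 → pile 1 (tops now [3, 16])
10 → pile 2 (tops now [3, 10])
11 → new pile 3 (tops now [3, 10, 11])
7 → pile 2 (tops now [3, 7, 11])
12 → new pile 4 (tops now [3, 7, 11, 12])
11 → pile 3 (tops now [3, 7, 11, 12])
2 → pile 1 (tops now [2, 7, 11, 12])
5 → pile 2 (tops now [2, 5, 11, 12])
13 → new pile 5 (tops now [2, 5, 11, 12, 13])
8 → pile 3 (tops now [2, 5, 8, 12, 13])
11 → pile 4 (tops now [2, 5, 8, 11, 13])
Five piles.

5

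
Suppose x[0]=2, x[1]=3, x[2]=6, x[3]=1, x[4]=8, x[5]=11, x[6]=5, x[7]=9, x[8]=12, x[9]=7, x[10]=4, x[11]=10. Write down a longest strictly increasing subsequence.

2, 3, 6, 8, 11, 12

Patience tails give the LIS length; then backtrack through the dp parents:
2 → extends → [2]
3 → extends → [2, 3]
6 → extends → [2, 3, 6]
1 → replaces 2 → [1, 3, 6]
8 → extends → [1, 3, 6, 8]
11 → extends → [1, 3, 6, 8, 11]
5 → replaces 6 → [1, 3, 5, 8, 11]
9 → replaces 11 → [1, 3, 5, 8, 9]
12 → extends → [1, 3, 5, 8, 9, 12]
7 → replaces 8 → [1, 3, 5, 7, 9, 12]
4 → replaces 5 → [1, 3, 4, 7, 9, 12]
10 → replaces 12 → [1, 3, 4, 7, 9, 10]
Length 6; one witness is 2, 3, 6, 8, 11, 12.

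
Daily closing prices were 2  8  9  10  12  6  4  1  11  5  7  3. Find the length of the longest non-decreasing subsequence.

5

Let dp[i] be the length of the longest such subsequence ending at index i:
i:      1  2  3  4  5  6  7  8  9 10 11 12
a[i]:   2  8  9 10 12  6  4  1 11  5  7  3
dp:     1  2  3  4  5  2  2  1  5  3  4  2
Maximum dp value is 5.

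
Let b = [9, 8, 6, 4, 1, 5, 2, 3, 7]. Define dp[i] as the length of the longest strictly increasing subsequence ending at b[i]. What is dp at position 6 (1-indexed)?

dp[i] = 1 + max{dp[j] : j<i, b[j]<b[i]} (or 1 if no such j):
i:     1 2 3 4 5 6 7 8 9
b[i]:  9 8 6 4 1 5 2 3 7
dp:    1 1 1 1 1 2 2 3 4
At index 6 the value is 2.

2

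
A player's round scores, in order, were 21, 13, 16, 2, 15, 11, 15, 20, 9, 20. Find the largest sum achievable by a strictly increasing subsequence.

Let S[i] be the best sum of a strictly increasing subsequence ending at i:
i:      1  2  3  4  5  6  7  8  9 10
a[i]:  21 13 16  2 15 11 15 20  9 20
S:     21 13 29  2 28 13 28 49 11 49
Maximum is 49 (e.g. 13 + 16 + 20).

49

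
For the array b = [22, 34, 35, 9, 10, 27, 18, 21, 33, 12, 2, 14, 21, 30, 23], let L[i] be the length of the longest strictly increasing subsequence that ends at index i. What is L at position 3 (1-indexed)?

dp[i] = 1 + max{dp[j] : j<i, b[j]<b[i]} (or 1 if no such j):
i:      1  2  3  4  5  6  7  8  9 10 11 12 13 14 15
b[i]:  22 34 35  9 10 27 18 21 33 12  2 14 21 30 23
dp:     1  2  3  1  2  3  3  4  5  3  1  4  5  6  6
At index 3 the value is 3.

3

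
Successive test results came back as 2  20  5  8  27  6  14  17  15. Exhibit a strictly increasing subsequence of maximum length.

Patience tails give the LIS length; then backtrack through the dp parents:
2 → extends → [2]
20 → extends → [2, 20]
5 → replaces 20 → [2, 5]
8 → extends → [2, 5, 8]
27 → extends → [2, 5, 8, 27]
6 → replaces 8 → [2, 5, 6, 27]
14 → replaces 27 → [2, 5, 6, 14]
17 → extends → [2, 5, 6, 14, 17]
15 → replaces 17 → [2, 5, 6, 14, 15]
Length 5; one witness is 2, 5, 8, 14, 17.

2, 5, 8, 14, 17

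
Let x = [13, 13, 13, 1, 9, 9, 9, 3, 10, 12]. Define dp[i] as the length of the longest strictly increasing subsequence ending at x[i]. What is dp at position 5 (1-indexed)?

2

dp[i] = 1 + max{dp[j] : j<i, x[j]<x[i]} (or 1 if no such j):
i:      1  2  3  4  5  6  7  8  9 10
x[i]:  13 13 13  1  9  9  9  3 10 12
dp:     1  1  1  1  2  2  2  2  3  4
At index 5 the value is 2.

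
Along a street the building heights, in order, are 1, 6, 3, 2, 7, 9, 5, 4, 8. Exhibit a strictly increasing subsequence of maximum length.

1, 6, 7, 9

Patience tails give the LIS length; then backtrack through the dp parents:
1 → extends → [1]
6 → extends → [1, 6]
3 → replaces 6 → [1, 3]
2 → replaces 3 → [1, 2]
7 → extends → [1, 2, 7]
9 → extends → [1, 2, 7, 9]
5 → replaces 7 → [1, 2, 5, 9]
4 → replaces 5 → [1, 2, 4, 9]
8 → replaces 9 → [1, 2, 4, 8]
Length 4; one witness is 1, 6, 7, 9.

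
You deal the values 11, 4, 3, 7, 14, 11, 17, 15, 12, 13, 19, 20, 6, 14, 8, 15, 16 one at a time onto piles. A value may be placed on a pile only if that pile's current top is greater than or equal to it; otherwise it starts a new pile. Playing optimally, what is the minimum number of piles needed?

8

The minimum number of non-increasing subsequences covering a sequence equals the length of its longest strictly increasing subsequence.
LIS length is 8 (e.g. 4, 7, 11, 12, 13, 14, 15, 16), so 8 piles are needed.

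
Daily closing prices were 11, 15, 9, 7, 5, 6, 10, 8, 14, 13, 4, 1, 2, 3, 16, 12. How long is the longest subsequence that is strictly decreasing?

6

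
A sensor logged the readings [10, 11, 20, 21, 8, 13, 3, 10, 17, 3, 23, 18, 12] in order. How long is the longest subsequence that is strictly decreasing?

Negate each value so 'decreasing' becomes 'increasing', then run patience tails on the negated sequence:
-10 → extends → [-10]
-11 → replaces -10 → [-11]
-20 → replaces -11 → [-20]
-21 → replaces -20 → [-21]
-8 → extends → [-21, -8]
-13 → replaces -8 → [-21, -13]
-3 → extends → [-21, -13, -3]
-10 → replaces -3 → [-21, -13, -10]
-17 → replaces -13 → [-21, -17, -10]
-3 → extends → [-21, -17, -10, -3]
-23 → replaces -21 → [-23, -17, -10, -3]
-18 → replaces -17 → [-23, -18, -10, -3]
-12 → replaces -10 → [-23, -18, -12, -3]
Four tails, so the longest strictly decreasing subsequence of the original has length 4.

4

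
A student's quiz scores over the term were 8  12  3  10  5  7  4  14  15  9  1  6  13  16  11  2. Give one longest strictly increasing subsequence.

Patience tails give the LIS length; then backtrack through the dp parents:
8 → extends → [8]
12 → extends → [8, 12]
3 → replaces 8 → [3, 12]
10 → replaces 12 → [3, 10]
5 → replaces 10 → [3, 5]
7 → extends → [3, 5, 7]
4 → replaces 5 → [3, 4, 7]
14 → extends → [3, 4, 7, 14]
15 → extends → [3, 4, 7, 14, 15]
9 → replaces 14 → [3, 4, 7, 9, 15]
1 → replaces 3 → [1, 4, 7, 9, 15]
6 → replaces 7 → [1, 4, 6, 9, 15]
13 → replaces 15 → [1, 4, 6, 9, 13]
16 → extends → [1, 4, 6, 9, 13, 16]
11 → replaces 13 → [1, 4, 6, 9, 11, 16]
2 → replaces 4 → [1, 2, 6, 9, 11, 16]
Length 6; one witness is 3, 5, 7, 14, 15, 16.

3, 5, 7, 14, 15, 16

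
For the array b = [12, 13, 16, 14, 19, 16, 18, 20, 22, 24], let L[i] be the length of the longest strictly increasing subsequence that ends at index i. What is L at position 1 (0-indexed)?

2

dp[i] = 1 + max{dp[j] : j<i, b[j]<b[i]} (or 1 if no such j):
i:      0  1  2  3  4  5  6  7  8  9
b[i]:  12 13 16 14 19 16 18 20 22 24
dp:     1  2  3  3  4  4  5  6  7  8
At index 1 the value is 2.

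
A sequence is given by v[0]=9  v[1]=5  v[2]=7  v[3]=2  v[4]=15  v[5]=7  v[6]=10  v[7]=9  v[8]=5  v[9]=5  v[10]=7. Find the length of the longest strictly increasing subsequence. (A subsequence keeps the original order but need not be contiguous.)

3

Track the smallest tail for each achievable length (strict):
9 → extends → [9]
5 → replaces 9 → [5]
7 → extends → [5, 7]
2 → replaces 5 → [2, 7]
15 → extends → [2, 7, 15]
7 → already a tail → [2, 7, 15]
10 → replaces 15 → [2, 7, 10]
9 → replaces 10 → [2, 7, 9]
5 → replaces 7 → [2, 5, 9]
5 → already a tail → [2, 5, 9]
7 → replaces 9 → [2, 5, 7]
Three tails, so the longest strictly increasing subsequence has length 3 (e.g. 5, 7, 15).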